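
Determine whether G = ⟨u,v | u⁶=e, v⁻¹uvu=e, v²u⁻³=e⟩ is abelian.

u·v = uv but v·u = u²v⁻¹, so u·v ≠ v·u and G is not abelian.

Answer: No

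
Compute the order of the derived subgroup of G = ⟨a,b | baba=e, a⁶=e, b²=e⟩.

G' = [G, G] is generated by all commutators. The generator-pair commutators are: [a, b] = a².
The subgroup they normally generate is {e, a², a⁴}, of order 3.
Check: |G/G'| = 12/3 = 4 is the order of the abelianisation.

Answer: 3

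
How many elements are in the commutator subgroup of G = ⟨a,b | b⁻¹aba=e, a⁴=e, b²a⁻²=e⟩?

G' = [G, G] is generated by all commutators. The generator-pair commutators are: [a, b] = a².
The subgroup they normally generate is {e, a²}, of order 2.
Check: |G/G'| = 8/2 = 4 is the order of the abelianisation.

Answer: 2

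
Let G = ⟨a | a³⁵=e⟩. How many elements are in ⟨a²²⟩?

|⟨a²²⟩| equals the order of a²². Compute successive powers until reaching e:
  (a²²)¹ = a²², (a²²)² = a⁹, (a²²)³ = a³¹, (a²²)⁴ = a¹⁸, (a²²)⁵ = a⁵, (a²²)⁶ = a²⁷, (a²²)⁷ = a¹⁴, (a²²)⁸ = a, (a²²)⁹ = a²³, (a²²)¹⁰ = a¹⁰, (a²²)¹¹ = a³², (a²²)¹² = a¹⁹, (a²²)¹³ = a⁶, (a²²)¹⁴ = a²⁸, (a²²)¹⁵ = a¹⁵, (a²²)¹⁶ = a², (a²²)¹⁷ = a²⁴, (a²²)¹⁸ = a¹¹, (a²²)¹⁹ = a³³, (a²²)²⁰ = a²⁰, (a²²)²¹ = a⁷, (a²²)²² = a²⁹, (a²²)²³ = a¹⁶, (a²²)²⁴ = a³, (a²²)²⁵ = a²⁵, (a²²)²⁶ = a¹², (a²²)²⁷ = a³⁴, (a²²)²⁸ = a²¹, (a²²)²⁹ = a⁸, (a²²)³⁰ = a³⁰, (a²²)³¹ = a¹⁷, (a²²)³² = a⁴, (a²²)³³ = a²⁶, (a²²)³⁴ = a¹³, (a²²)³⁵ = e.
The smallest positive k with (a²²)ᵏ = e is 35, so |⟨a²²⟩| = 35.

Answer: 35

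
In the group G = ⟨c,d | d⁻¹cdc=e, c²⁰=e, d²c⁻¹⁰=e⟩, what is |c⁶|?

Compute successive powers until reaching e:
  (c⁶)¹ = c⁶, (c⁶)² = c¹², (c⁶)³ = c¹⁸, (c⁶)⁴ = c⁴, (c⁶)⁵ = c¹⁰, (c⁶)⁶ = c¹⁶, (c⁶)⁷ = c², (c⁶)⁸ = c⁸, (c⁶)⁹ = c¹⁴, (c⁶)¹⁰ = e.
The smallest positive k with (c⁶)ᵏ = e is 10.

Answer: 10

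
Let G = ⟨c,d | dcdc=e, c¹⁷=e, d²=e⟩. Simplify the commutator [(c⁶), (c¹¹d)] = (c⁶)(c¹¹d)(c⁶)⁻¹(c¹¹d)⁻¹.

[(c⁶), (c¹¹d)] = (c⁶)·(c¹¹d)·(c⁶)⁻¹·(c¹¹d)⁻¹.
  (c⁶) · (c¹¹d) = d
  d · (c¹¹) = c⁶d
  (c⁶d) · (c¹¹d) = c¹²

Answer: c¹²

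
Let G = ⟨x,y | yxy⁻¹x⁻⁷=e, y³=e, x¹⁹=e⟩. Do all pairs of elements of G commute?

x·y = xy but y·x = x⁷y, so x·y ≠ y·x and G is not abelian.

Answer: No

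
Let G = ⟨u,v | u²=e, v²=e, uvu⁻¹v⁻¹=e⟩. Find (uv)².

Compute successive powers of (uv), reducing at each step:
  (uv)²: (uv) · u = v;   v · v = e

Answer: e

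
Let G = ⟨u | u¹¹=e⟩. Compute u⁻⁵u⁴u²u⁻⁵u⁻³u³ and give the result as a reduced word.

Multiply left to right, reducing at each step:
  (u⁶) · u⁴ = u¹⁰
  (u¹⁰) · u² = u
  u · u⁻⁵ = u⁷
  (u⁷) · u⁻³ = u⁴
  (u⁴) · u³ = u⁷

Answer: u⁷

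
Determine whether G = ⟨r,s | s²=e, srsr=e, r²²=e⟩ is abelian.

r·s = rs but s·r = r²¹s, so r·s ≠ s·r and G is not abelian.

Answer: No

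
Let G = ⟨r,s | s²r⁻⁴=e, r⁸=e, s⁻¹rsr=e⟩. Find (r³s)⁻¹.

The order of (r³s) is 4 (smallest k with (r³s)ᵏ = e), so (r³s)⁻¹ = (r³s)³ = r³s⁻¹.
Check: (r³s) · (r³s⁻¹) → (r³s) · r³ = s;   s · s⁻¹ = e, giving e as required.

Answer: r³s⁻¹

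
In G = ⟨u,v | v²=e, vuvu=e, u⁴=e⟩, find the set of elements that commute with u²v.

⟨u²v⟩ ⊆ C_G(u²v) since powers of u²v commute with u²v; so |C_G(u²v)| ≥ |⟨u²v⟩| = 2.
By orbit–stabilizer, |C_G(u²v)| = |G| / |conj. class of u²v| = 8 / 2 = 4.
The 4 elements commuting with u²v are {e, u², v, u²v}.

Answer: {e, u², v, u²v}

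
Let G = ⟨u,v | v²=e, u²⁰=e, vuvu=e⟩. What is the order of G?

Enumerate words in the generators, reducing via the relations: the distinct elements are
  {e, u, v, uv, u², u³, u⁴, u⁵, u⁶, u⁷, u⁸, u⁹, u²v, u³v, u¹², u¹³, u¹¹, u¹⁰, u¹⁴, u¹⁵, u¹⁶, u¹⁷, u¹⁸, u¹⁹, u⁴v, u⁵v, u⁶v, u⁷v, u⁸v, u⁹v, u¹²v, u¹³v, u¹¹v, u¹⁰v, u¹⁴v, u¹⁵v, u¹⁶v, u¹⁷v, u¹⁸v, u¹⁹v}.
No further products give new elements, so |G| = 40.

Answer: 40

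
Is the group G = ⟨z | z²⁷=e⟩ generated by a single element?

|G| = 27. The element z has order 27 (its powers give 27 distinct elements), so ⟨z⟩ = G and G is cyclic.

Answer: Yes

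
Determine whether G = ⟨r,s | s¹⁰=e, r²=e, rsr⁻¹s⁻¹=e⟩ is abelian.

Each pair of generators commutes: r·s = rs = s·r. Since the generators pairwise commute, every element of G commutes with every other, so G is abelian.

Answer: Yes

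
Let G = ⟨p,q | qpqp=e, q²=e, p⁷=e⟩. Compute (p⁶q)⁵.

Compute successive powers of (p⁶q), reducing at each step:
  (p⁶q)²: (p⁶q) · p⁶ = q;   q · q = e
  (p⁶q)³: e · p⁶ = p⁶;   (p⁶) · q = p⁶q
  (p⁶q)⁴: (p⁶q) · p⁶ = q;   q · q = e
  (p⁶q)⁵: e · p⁶ = p⁶;   (p⁶) · q = p⁶q

Answer: p⁶q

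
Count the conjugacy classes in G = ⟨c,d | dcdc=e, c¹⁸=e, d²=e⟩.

The conjugacy classes (representative and size) are:
  [e] (size 1), [c] (size 2), [c²] (size 2), [c³] (size 2), [c¹⁴] (size 2), [c⁵] (size 2), [c¹²] (size 2), [c⁷] (size 2), [c¹⁰] (size 2), [c⁹] (size 1), [c¹⁰d] (size 9), [cd] (size 9).
Class equation: 1 + 2 + 2 + 2 + 2 + 2 + 2 + 2 + 2 + 1 + 9 + 9 = 36 = |G|. So G has 12 conjugacy classes.

Answer: 12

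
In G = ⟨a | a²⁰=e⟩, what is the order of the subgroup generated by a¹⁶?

|⟨a¹⁶⟩| equals the order of a¹⁶. Compute successive powers until reaching e:
  (a¹⁶)¹ = a¹⁶, (a¹⁶)² = a¹², (a¹⁶)³ = a⁸, (a¹⁶)⁴ = a⁴, (a¹⁶)⁵ = e.
The smallest positive k with (a¹⁶)ᵏ = e is 5, so |⟨a¹⁶⟩| = 5.

Answer: 5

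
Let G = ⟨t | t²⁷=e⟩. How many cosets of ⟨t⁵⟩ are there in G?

First find ord(t⁵) by computing successive powers:
  (t⁵)¹ = t⁵, (t⁵)² = t¹⁰, (t⁵)³ = t¹⁵, (t⁵)⁴ = t²⁰, (t⁵)⁵ = t²⁵, (t⁵)⁶ = t³, (t⁵)⁷ = t⁸, (t⁵)⁸ = t¹³, (t⁵)⁹ = t¹⁸, (t⁵)¹⁰ = t²³, (t⁵)¹¹ = t, (t⁵)¹² = t⁶, (t⁵)¹³ = t¹¹, (t⁵)¹⁴ = t¹⁶, (t⁵)¹⁵ = t²¹, (t⁵)¹⁶ = t²⁶, (t⁵)¹⁷ = t⁴, (t⁵)¹⁸ = t⁹, (t⁵)¹⁹ = t¹⁴, (t⁵)²⁰ = t¹⁹, (t⁵)²¹ = t²⁴, (t⁵)²² = t², (t⁵)²³ = t⁷, (t⁵)²⁴ = t¹², (t⁵)²⁵ = t¹⁷, (t⁵)²⁶ = t²², (t⁵)²⁷ = e.
So |⟨t⁵⟩| = ord(t⁵) = 27. With |G| = 27, by Lagrange [G : ⟨t⁵⟩] = 27/27 = 1.

Answer: 1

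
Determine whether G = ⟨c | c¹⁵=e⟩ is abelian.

G has a single generator, so G is cyclic and hence abelian.

Answer: Yes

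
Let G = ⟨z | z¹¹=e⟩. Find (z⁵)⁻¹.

The order of (z⁵) is 11 (smallest k with (z⁵)ᵏ = e), so (z⁵)⁻¹ = (z⁵)¹⁰ = z⁶.
Check: (z⁵) · (z⁶) → (z⁵) · z⁶ = e, giving e as required.

Answer: z⁶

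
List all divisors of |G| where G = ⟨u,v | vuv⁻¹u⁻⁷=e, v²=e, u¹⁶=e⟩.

|G| = 32 = 2⁵. By Lagrange's theorem the order of any subgroup divides 32; the divisors of 32 are 1, 2, 4, 8, 16, 32.

Answer: 1, 2, 4, 8, 16, 32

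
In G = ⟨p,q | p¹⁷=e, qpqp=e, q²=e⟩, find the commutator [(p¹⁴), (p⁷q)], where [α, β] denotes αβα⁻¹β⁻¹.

[(p¹⁴), (p⁷q)] = (p¹⁴)·(p⁷q)·(p¹⁴)⁻¹·(p⁷q)⁻¹.
  (p¹⁴) · (p⁷q) = p⁴q
  (p⁴q) · (p³) = pq
  (pq) · (p⁷q) = p¹¹

Answer: p¹¹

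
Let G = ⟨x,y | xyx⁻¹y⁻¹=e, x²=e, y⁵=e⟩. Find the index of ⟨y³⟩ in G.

First find ord(y³) by computing successive powers:
  (y³)¹ = y³, (y³)² = y, (y³)³ = y⁴, (y³)⁴ = y², (y³)⁵ = e.
So |⟨y³⟩| = ord(y³) = 5. With |G| = 10, by Lagrange [G : ⟨y³⟩] = 10/5 = 2.

Answer: 2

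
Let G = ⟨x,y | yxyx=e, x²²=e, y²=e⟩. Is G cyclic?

Every cyclic group is abelian. But x·y = xy while y·x = x²¹y, so x·y ≠ y·x and G is not abelian. Hence G is not cyclic.

Answer: No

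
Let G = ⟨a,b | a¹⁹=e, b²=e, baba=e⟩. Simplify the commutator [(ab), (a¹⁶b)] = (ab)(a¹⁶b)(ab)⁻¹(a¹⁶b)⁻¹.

[(ab), (a¹⁶b)] = (ab)·(a¹⁶b)·(ab)⁻¹·(a¹⁶b)⁻¹.
  (ab) · (a¹⁶b) = a⁴
  (a⁴) · (ab) = a⁵b
  (a⁵b) · (a¹⁶b) = a⁸

Answer: a⁸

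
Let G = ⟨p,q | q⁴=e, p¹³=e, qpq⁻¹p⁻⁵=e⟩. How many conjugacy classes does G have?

The conjugacy classes (representative and size) are:
  [e] (size 1), [p] (size 4), [p²] (size 4), [p⁹] (size 4), [p¹²q] (size 13), [p⁴q²] (size 13), [p¹²q³] (size 13).
Class equation: 1 + 4 + 4 + 4 + 13 + 13 + 13 = 52 = |G|. So G has 7 conjugacy classes.

Answer: 7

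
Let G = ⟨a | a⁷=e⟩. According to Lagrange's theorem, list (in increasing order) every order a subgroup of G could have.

|G| = 7 = 7. By Lagrange's theorem the order of any subgroup divides 7; the divisors of 7 are 1, 7.

Answer: 1, 7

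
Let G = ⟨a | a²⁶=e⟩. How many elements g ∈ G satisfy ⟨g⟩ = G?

G is cyclic of order 26. An element generates G iff its order is 26, and a cyclic group of order 26 has exactly φ(26) = 12 such elements.

Answer: 12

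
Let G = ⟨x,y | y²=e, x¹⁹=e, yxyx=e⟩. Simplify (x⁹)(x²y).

Compute (x⁹) · (x²y) by multiplying left to right and reducing via the relations at each step:
  (x⁹) · x² = x¹¹
  (x¹¹) · y = x¹¹y

Answer: x¹¹y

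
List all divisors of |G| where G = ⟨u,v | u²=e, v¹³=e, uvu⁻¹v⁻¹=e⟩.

|G| = 26 = 2 · 13. By Lagrange's theorem the order of any subgroup divides 26; the divisors of 26 are 1, 2, 13, 26.

Answer: 1, 2, 13, 26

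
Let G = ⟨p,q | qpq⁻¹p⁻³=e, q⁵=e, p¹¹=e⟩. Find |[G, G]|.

G' = [G, G] is generated by all commutators. The generator-pair commutators are: [p, q] = p⁹.
The subgroup they normally generate is {e, p, p², p³, p⁴, p⁵, p⁶, p⁷, p⁸, p⁹, p¹⁰}, of order 11.
Check: |G/G'| = 55/11 = 5 is the order of the abelianisation.

Answer: 11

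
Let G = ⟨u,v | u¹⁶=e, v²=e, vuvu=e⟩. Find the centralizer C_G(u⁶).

⟨u⁶⟩ ⊆ C_G(u⁶) since powers of u⁶ commute with u⁶; so |C_G(u⁶)| ≥ |⟨u⁶⟩| = 8.
By orbit–stabilizer, |C_G(u⁶)| = |G| / |conj. class of u⁶| = 32 / 2 = 16.
The 16 elements commuting with u⁶ are {e, u, u², u³, u⁴, u⁵, u⁶, u⁷, u⁸, u⁹, u¹⁰, u¹¹, u¹², u¹³, u¹⁴, u¹⁵}.

Answer: {e, u, u², u³, u⁴, u⁵, u⁶, u⁷, u⁸, u⁹, u¹⁰, u¹¹, u¹², u¹³, u¹⁴, u¹⁵}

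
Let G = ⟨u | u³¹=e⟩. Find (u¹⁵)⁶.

Compute successive powers of (u¹⁵), reducing at each step:
  (u¹⁵)²: (u¹⁵) · u¹⁵ = u³⁰
  (u¹⁵)³: (u³⁰) · u¹⁵ = u¹⁴
  (u¹⁵)⁴: (u¹⁴) · u¹⁵ = u²⁹
  (u¹⁵)⁵: (u²⁹) · u¹⁵ = u¹³
  (u¹⁵)⁶: (u¹³) · u¹⁵ = u²⁸

Answer: u²⁸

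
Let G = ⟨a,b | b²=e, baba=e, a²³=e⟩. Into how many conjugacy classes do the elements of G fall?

The conjugacy classes (representative and size) are:
  [e] (size 1), [a] (size 2), [a²¹] (size 2), [a²⁰] (size 2), [a⁴] (size 2), [a¹⁸] (size 2), [a⁶] (size 2), [a¹⁶] (size 2), [a⁸] (size 2), [a⁹] (size 2), [a¹⁰] (size 2), [a¹²] (size 2), [a¹⁸b] (size 23).
Class equation: 1 + 2 + 2 + 2 + 2 + 2 + 2 + 2 + 2 + 2 + 2 + 2 + 23 = 46 = |G|. So G has 13 conjugacy classes.

Answer: 13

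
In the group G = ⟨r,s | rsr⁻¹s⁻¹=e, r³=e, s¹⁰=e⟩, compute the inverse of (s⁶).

The order of (s⁶) is 5 (smallest k with (s⁶)ᵏ = e), so (s⁶)⁻¹ = (s⁶)⁴ = s⁴.
Check: (s⁶) · (s⁴) → (s⁶) · s⁴ = e, giving e as required.

Answer: s⁴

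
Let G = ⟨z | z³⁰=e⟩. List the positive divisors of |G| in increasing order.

|G| = 30 = 2 · 3 · 5. By Lagrange's theorem the order of any subgroup divides 30; the divisors of 30 are 1, 2, 3, 5, 6, 10, 15, 30.

Answer: 1, 2, 3, 5, 6, 10, 15, 30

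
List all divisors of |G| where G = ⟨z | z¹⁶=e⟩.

|G| = 16 = 2⁴. By Lagrange's theorem the order of any subgroup divides 16; the divisors of 16 are 1, 2, 4, 8, 16.

Answer: 1, 2, 4, 8, 16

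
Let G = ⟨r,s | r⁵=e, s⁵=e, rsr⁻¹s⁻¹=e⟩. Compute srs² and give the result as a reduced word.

Multiply left to right, reducing at each step:
  s · r = rs
  (rs) · s² = rs³

Answer: rs³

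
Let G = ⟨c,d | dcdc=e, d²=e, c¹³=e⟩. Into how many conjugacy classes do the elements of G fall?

The conjugacy classes (representative and size) are:
  [e] (size 1), [c¹²] (size 2), [c¹¹] (size 2), [c³] (size 2), [c⁴] (size 2), [c⁸] (size 2), [c⁶] (size 2), [d] (size 13).
Class equation: 1 + 2 + 2 + 2 + 2 + 2 + 2 + 13 = 26 = |G|. So G has 8 conjugacy classes.

Answer: 8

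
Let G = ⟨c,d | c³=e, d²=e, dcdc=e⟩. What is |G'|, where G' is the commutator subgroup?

G' = [G, G] is generated by all commutators. The generator-pair commutators are: [c, d] = c².
The subgroup they normally generate is {e, c, c²}, of order 3.
Check: |G/G'| = 6/3 = 2 is the order of the abelianisation.

Answer: 3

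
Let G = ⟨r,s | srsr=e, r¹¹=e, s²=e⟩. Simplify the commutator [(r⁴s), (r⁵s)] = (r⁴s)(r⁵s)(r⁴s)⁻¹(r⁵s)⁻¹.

[(r⁴s), (r⁵s)] = (r⁴s)·(r⁵s)·(r⁴s)⁻¹·(r⁵s)⁻¹.
  (r⁴s) · (r⁵s) = r¹⁰
  (r¹⁰) · (r⁴s) = r³s
  (r³s) · (r⁵s) = r⁹

Answer: r⁹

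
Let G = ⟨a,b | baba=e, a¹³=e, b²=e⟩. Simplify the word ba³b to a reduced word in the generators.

Multiply left to right, reducing at each step:
  b · a³ = a¹⁰b
  (a¹⁰b) · b = a¹⁰

Answer: a¹⁰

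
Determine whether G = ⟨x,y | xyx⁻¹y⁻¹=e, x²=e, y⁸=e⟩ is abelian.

Each pair of generators commutes: x·y = xy = y·x. Since the generators pairwise commute, every element of G commutes with every other, so G is abelian.

Answer: Yes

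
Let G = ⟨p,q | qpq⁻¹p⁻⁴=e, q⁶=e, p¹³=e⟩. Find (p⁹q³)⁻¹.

The order of (p⁹q³) is 2 (smallest k with (p⁹q³)ᵏ = e), so (p⁹q³)⁻¹ = (p⁹q³)¹ = p⁹q³.
Check: (p⁹q³) · (p⁹q³) → (p⁹q³) · p⁹ = q³;   (q³) · q³ = e, giving e as required.

Answer: p⁹q³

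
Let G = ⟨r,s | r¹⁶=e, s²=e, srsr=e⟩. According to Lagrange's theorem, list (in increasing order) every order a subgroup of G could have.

|G| = 32 = 2⁵. By Lagrange's theorem the order of any subgroup divides 32; the divisors of 32 are 1, 2, 4, 8, 16, 32.

Answer: 1, 2, 4, 8, 16, 32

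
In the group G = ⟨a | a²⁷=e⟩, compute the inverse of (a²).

The order of (a²) is 27 (smallest k with (a²)ᵏ = e), so (a²)⁻¹ = (a²)²⁶ = a²⁵.
Check: (a²) · (a²⁵) → (a²) · a²⁵ = e, giving e as required.

Answer: a²⁵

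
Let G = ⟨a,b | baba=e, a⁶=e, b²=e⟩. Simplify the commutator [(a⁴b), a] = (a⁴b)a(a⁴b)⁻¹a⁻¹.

[(a⁴b), a] = (a⁴b)·a·(a⁴b)⁻¹·a⁻¹.
  (a⁴b) · a = a³b
  (a³b) · (a⁴b) = a⁵
  (a⁵) · (a⁵) = a⁴

Answer: a⁴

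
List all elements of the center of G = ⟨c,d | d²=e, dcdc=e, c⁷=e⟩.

An element z ∈ Z(G) iff z commutes with every generator.
For example e is central: e·c = c = c·e; e·d = d = d·e.
Whereas c ∉ Z(G) since c·d = cd ≠ c⁶d = d·c.
Checking each of the 14 elements this way gives Z(G) = {e}, of order 1.

Answer: {e}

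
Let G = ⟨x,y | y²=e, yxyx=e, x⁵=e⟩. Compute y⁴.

Compute successive powers of y, reducing at each step:
  y²: y · y = e
  y³: e · y = y
  y⁴: y · y = e

Answer: e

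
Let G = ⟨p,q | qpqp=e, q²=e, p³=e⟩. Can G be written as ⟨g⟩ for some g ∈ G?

Every cyclic group is abelian. But p·q = pq while q·p = p²q, so p·q ≠ q·p and G is not abelian. Hence G is not cyclic.

Answer: No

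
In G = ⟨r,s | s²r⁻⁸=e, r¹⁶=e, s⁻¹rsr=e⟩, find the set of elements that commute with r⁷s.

⟨r⁷s⟩ ⊆ C_G(r⁷s) since powers of r⁷s commute with r⁷s; so |C_G(r⁷s)| ≥ |⟨r⁷s⟩| = 4.
By orbit–stabilizer, |C_G(r⁷s)| = |G| / |conj. class of r⁷s| = 32 / 8 = 4.
The 4 elements commuting with r⁷s are {e, r⁸, r⁷s, r⁷s⁻¹}.

Answer: {e, r⁸, r⁷s, r⁷s⁻¹}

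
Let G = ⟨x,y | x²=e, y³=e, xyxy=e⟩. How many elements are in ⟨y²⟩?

|⟨y²⟩| equals the order of y². Compute successive powers until reaching e:
  (y²)¹ = y², (y²)² = y, (y²)³ = e.
The smallest positive k with (y²)ᵏ = e is 3, so |⟨y²⟩| = 3.

Answer: 3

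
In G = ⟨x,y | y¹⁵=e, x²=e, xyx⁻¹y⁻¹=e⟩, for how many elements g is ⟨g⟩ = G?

G is cyclic of order 30. An element generates G iff its order is 30, and a cyclic group of order 30 has exactly φ(30) = 8 such elements.

Answer: 8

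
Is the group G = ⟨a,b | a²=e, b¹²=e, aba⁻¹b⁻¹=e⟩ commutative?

Each pair of generators commutes: a·b = ab = b·a. Since the generators pairwise commute, every element of G commutes with every other, so G is abelian.

Answer: Yes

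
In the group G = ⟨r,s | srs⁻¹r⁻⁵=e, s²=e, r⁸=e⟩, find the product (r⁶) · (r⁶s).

Compute (r⁶) · (r⁶s) by multiplying left to right and reducing via the relations at each step:
  (r⁶) · r⁶ = r⁴
  (r⁴) · s = r⁴s

Answer: r⁴s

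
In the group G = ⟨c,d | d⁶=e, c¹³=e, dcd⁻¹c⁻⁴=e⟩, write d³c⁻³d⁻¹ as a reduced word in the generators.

Multiply left to right, reducing at each step:
  (d³) · c⁻³ = c³d³
  (c³d³) · d⁻¹ = c³d²

Answer: c³d²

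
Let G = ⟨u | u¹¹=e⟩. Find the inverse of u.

The order of u is 11 (smallest k with uᵏ = e), so u⁻¹ = u¹⁰ = u¹⁰.
Check: u · (u¹⁰) → u · u¹⁰ = e, giving e as required.

Answer: u¹⁰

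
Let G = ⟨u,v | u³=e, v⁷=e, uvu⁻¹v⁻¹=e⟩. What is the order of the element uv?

Compute successive powers until reaching e:
  (uv)¹ = uv, (uv)² = u²v², (uv)³ = v³, (uv)⁴ = uv⁴, (uv)⁵ = u²v⁵, (uv)⁶ = v⁶, (uv)⁷ = u, (uv)⁸ = u²v, (uv)⁹ = v², (uv)¹⁰ = uv³, (uv)¹¹ = u²v⁴, (uv)¹² = v⁵, (uv)¹³ = uv⁶, (uv)¹⁴ = u², (uv)¹⁵ = v, (uv)¹⁶ = uv², (uv)¹⁷ = u²v³, (uv)¹⁸ = v⁴, (uv)¹⁹ = uv⁵, (uv)²⁰ = u²v⁶, (uv)²¹ = e.
The smallest positive k with (uv)ᵏ = e is 21.

Answer: 21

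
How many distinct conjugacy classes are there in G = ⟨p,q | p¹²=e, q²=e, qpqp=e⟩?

The conjugacy classes (representative and size) are:
  [e] (size 1), [p¹¹] (size 2), [p²] (size 2), [p⁹] (size 2), [p⁴] (size 2), [p⁵] (size 2), [p⁶] (size 1), [q] (size 6), [pq] (size 6).
Class equation: 1 + 2 + 2 + 2 + 2 + 2 + 1 + 6 + 6 = 24 = |G|. So G has 9 conjugacy classes.

Answer: 9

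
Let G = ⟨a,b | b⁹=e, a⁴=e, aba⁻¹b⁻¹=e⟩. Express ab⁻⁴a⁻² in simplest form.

Multiply left to right, reducing at each step:
  a · b⁻⁴ = ab⁵
  (ab⁵) · a⁻² = a³b⁵

Answer: a³b⁵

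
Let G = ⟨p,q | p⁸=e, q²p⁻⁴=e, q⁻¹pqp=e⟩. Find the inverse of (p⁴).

The order of (p⁴) is 2 (smallest k with (p⁴)ᵏ = e), so (p⁴)⁻¹ = (p⁴)¹ = p⁴.
Check: (p⁴) · (p⁴) → (p⁴) · p⁴ = e, giving e as required.

Answer: p⁴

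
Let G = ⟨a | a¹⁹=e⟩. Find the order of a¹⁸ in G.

Compute successive powers until reaching e:
  (a¹⁸)¹ = a¹⁸, (a¹⁸)² = a¹⁷, (a¹⁸)³ = a¹⁶, (a¹⁸)⁴ = a¹⁵, (a¹⁸)⁵ = a¹⁴, (a¹⁸)⁶ = a¹³, (a¹⁸)⁷ = a¹², (a¹⁸)⁸ = a¹¹, (a¹⁸)⁹ = a¹⁰, (a¹⁸)¹⁰ = a⁹, (a¹⁸)¹¹ = a⁸, (a¹⁸)¹² = a⁷, (a¹⁸)¹³ = a⁶, (a¹⁸)¹⁴ = a⁵, (a¹⁸)¹⁵ = a⁴, (a¹⁸)¹⁶ = a³, (a¹⁸)¹⁷ = a², (a¹⁸)¹⁸ = a, (a¹⁸)¹⁹ = e.
The smallest positive k with (a¹⁸)ᵏ = e is 19.

Answer: 19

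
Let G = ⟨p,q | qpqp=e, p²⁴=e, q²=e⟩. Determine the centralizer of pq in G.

⟨pq⟩ ⊆ C_G(pq) since powers of pq commute with pq; so |C_G(pq)| ≥ |⟨pq⟩| = 2.
By orbit–stabilizer, |C_G(pq)| = |G| / |conj. class of pq| = 48 / 12 = 4.
The 4 elements commuting with pq are {e, p¹², pq, p¹³q}.

Answer: {e, p¹², pq, p¹³q}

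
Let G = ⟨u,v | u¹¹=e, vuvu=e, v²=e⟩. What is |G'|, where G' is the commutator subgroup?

G' = [G, G] is generated by all commutators. The generator-pair commutators are: [u, v] = u².
The subgroup they normally generate is {e, u, u², u³, u⁴, u⁵, u⁶, u⁷, u⁸, u⁹, u¹⁰}, of order 11.
Check: |G/G'| = 22/11 = 2 is the order of the abelianisation.

Answer: 11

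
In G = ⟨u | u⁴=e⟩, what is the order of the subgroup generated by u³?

|⟨u³⟩| equals the order of u³. Compute successive powers until reaching e:
  (u³)¹ = u³, (u³)² = u², (u³)³ = u, (u³)⁴ = e.
The smallest positive k with (u³)ᵏ = e is 4, so |⟨u³⟩| = 4.

Answer: 4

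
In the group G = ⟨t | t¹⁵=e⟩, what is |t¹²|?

Compute successive powers until reaching e:
  (t¹²)¹ = t¹², (t¹²)² = t⁹, (t¹²)³ = t⁶, (t¹²)⁴ = t³, (t¹²)⁵ = e.
The smallest positive k with (t¹²)ᵏ = e is 5.

Answer: 5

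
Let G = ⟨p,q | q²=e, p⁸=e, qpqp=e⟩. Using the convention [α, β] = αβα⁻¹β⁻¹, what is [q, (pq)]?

[q, (pq)] = q·(pq)·q⁻¹·(pq)⁻¹.
  q · (pq) = p⁷
  (p⁷) · q = p⁷q
  (p⁷q) · (pq) = p⁶

Answer: p⁶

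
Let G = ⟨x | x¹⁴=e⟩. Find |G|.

G is generated by a single element, so G is cyclic. The relator gives x¹⁴ = e and no smaller power is forced to be e, so the 14 powers {e, x, x², x³, x⁴, x⁵, x⁶, x⁷, x⁸, x⁹, x¹², x¹³, x¹¹, x¹⁰} are distinct. Hence |G| = 14.

Answer: 14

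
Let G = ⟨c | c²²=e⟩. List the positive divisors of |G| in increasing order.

|G| = 22 = 2 · 11. By Lagrange's theorem the order of any subgroup divides 22; the divisors of 22 are 1, 2, 11, 22.

Answer: 1, 2, 11, 22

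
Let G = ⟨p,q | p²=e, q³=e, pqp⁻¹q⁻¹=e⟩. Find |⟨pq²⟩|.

|⟨pq²⟩| equals the order of pq². Compute successive powers until reaching e:
  (pq²)¹ = pq², (pq²)² = q, (pq²)³ = p, (pq²)⁴ = q², (pq²)⁵ = pq, (pq²)⁶ = e.
The smallest positive k with (pq²)ᵏ = e is 6, so |⟨pq²⟩| = 6.

Answer: 6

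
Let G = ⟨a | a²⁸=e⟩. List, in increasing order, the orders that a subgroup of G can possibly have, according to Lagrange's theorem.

|G| = 28 = 2² · 7. By Lagrange's theorem the order of any subgroup divides 28; the divisors of 28 are 1, 2, 4, 7, 14, 28.

Answer: 1, 2, 4, 7, 14, 28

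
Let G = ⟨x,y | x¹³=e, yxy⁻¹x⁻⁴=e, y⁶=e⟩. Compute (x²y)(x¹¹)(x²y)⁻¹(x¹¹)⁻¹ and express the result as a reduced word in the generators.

[(x²y), (x¹¹)] = (x²y)·(x¹¹)·(x²y)⁻¹·(x¹¹)⁻¹.
  (x²y) · (x¹¹) = x⁷y
  (x⁷y) · (x⁶y⁵) = x⁵
  (x⁵) · (x²) = x⁷

Answer: x⁷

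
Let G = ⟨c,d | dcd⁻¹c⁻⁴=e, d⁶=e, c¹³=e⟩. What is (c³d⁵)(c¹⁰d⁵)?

Compute (c³d⁵) · (c¹⁰d⁵) by multiplying left to right and reducing via the relations at each step:
  (c³d⁵) · c¹⁰ = c¹²d⁵
  (c¹²d⁵) · d⁵ = c¹²d⁴

Answer: c¹²d⁴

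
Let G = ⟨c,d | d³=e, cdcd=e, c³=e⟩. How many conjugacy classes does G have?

The conjugacy classes (representative and size) are:
  [e] (size 1), [dc²] (size 4), [d²c] (size 4), [c²d²] (size 3).
Class equation: 1 + 4 + 4 + 3 = 12 = |G|. So G has 4 conjugacy classes.

Answer: 4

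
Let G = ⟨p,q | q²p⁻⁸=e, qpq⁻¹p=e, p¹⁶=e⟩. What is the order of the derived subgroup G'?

G' = [G, G] is generated by all commutators. The generator-pair commutators are: [p, q] = p².
The subgroup they normally generate is {e, p², p⁴, p⁶, p⁸, p¹⁰, p¹², p¹⁴}, of order 8.
Check: |G/G'| = 32/8 = 4 is the order of the abelianisation.

Answer: 8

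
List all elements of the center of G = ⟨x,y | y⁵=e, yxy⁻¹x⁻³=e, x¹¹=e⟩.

An element z ∈ Z(G) iff z commutes with every generator.
For example e is central: e·x = x = x·e; e·y = y = y·e.
Whereas x ∉ Z(G) since x·y = xy ≠ x³y = y·x.
Checking each of the 55 elements this way gives Z(G) = {e}, of order 1.

Answer: {e}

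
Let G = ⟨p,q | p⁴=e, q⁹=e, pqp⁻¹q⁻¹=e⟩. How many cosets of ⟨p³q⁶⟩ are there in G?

First find ord(p³q⁶) by computing successive powers:
  (p³q⁶)¹ = p³q⁶, (p³q⁶)² = p²q³, (p³q⁶)³ = p, (p³q⁶)⁴ = q⁶, (p³q⁶)⁵ = p³q³, (p³q⁶)⁶ = p², (p³q⁶)⁷ = pq⁶, (p³q⁶)⁸ = q³, (p³q⁶)⁹ = p³, (p³q⁶)¹⁰ = p²q⁶, (p³q⁶)¹¹ = pq³, (p³q⁶)¹² = e.
So |⟨p³q⁶⟩| = ord(p³q⁶) = 12. With |G| = 36, by Lagrange [G : ⟨p³q⁶⟩] = 36/12 = 3.

Answer: 3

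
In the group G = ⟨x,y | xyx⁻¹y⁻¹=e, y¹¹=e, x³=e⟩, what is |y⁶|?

Compute successive powers until reaching e:
  (y⁶)¹ = y⁶, (y⁶)² = y, (y⁶)³ = y⁷, (y⁶)⁴ = y², (y⁶)⁵ = y⁸, (y⁶)⁶ = y³, (y⁶)⁷ = y⁹, (y⁶)⁸ = y⁴, (y⁶)⁹ = y¹⁰, (y⁶)¹⁰ = y⁵, (y⁶)¹¹ = e.
The smallest positive k with (y⁶)ᵏ = e is 11.

Answer: 11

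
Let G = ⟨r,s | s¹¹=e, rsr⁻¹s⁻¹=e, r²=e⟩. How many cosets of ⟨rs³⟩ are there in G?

First find ord(rs³) by computing successive powers:
  (rs³)¹ = rs³, (rs³)² = s⁶, (rs³)³ = rs⁹, (rs³)⁴ = s, (rs³)⁵ = rs⁴, (rs³)⁶ = s⁷, (rs³)⁷ = rs¹⁰, (rs³)⁸ = s², (rs³)⁹ = rs⁵, (rs³)¹⁰ = s⁸, (rs³)¹¹ = r, (rs³)¹² = s³, (rs³)¹³ = rs⁶, (rs³)¹⁴ = s⁹, (rs³)¹⁵ = rs, (rs³)¹⁶ = s⁴, (rs³)¹⁷ = rs⁷, (rs³)¹⁸ = s¹⁰, (rs³)¹⁹ = rs², (rs³)²⁰ = s⁵, (rs³)²¹ = rs⁸, (rs³)²² = e.
So |⟨rs³⟩| = ord(rs³) = 22. With |G| = 22, by Lagrange [G : ⟨rs³⟩] = 22/22 = 1.

Answer: 1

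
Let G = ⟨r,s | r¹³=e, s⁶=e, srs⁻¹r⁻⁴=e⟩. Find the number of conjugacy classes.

The conjugacy classes (representative and size) are:
  [e] (size 1), [r⁴] (size 6), [r¹¹] (size 6), [r⁷s] (size 13), [r⁸s²] (size 13), [r¹²s³] (size 13), [r⁵s⁴] (size 13), [r¹¹s⁵] (size 13).
Class equation: 1 + 6 + 6 + 13 + 13 + 13 + 13 + 13 = 78 = |G|. So G has 8 conjugacy classes.

Answer: 8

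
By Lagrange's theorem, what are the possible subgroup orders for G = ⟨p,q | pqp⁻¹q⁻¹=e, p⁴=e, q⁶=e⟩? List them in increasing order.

|G| = 24 = 2³ · 3. By Lagrange's theorem the order of any subgroup divides 24; the divisors of 24 are 1, 2, 3, 4, 6, 8, 12, 24.

Answer: 1, 2, 3, 4, 6, 8, 12, 24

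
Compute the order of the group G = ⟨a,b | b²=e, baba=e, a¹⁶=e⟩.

Enumerate words in the generators, reducing via the relations: the distinct elements are
  {a, b, e, ab, a², a³, a⁴, a⁵, a⁶, a⁷, a⁸, a⁹, a²b, a³b, a¹², a¹³, a¹¹, a¹⁰, a¹⁴, a¹⁵, a⁴b, a⁵b, a⁶b, a⁷b, a⁸b, a⁹b, a¹²b, a¹³b, a¹¹b, a¹⁰b, a¹⁴b, a¹⁵b}.
No further products give new elements, so |G| = 32.

Answer: 32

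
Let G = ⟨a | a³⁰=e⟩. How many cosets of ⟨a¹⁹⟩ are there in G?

First find ord(a¹⁹) by computing successive powers:
  (a¹⁹)¹ = a¹⁹, (a¹⁹)² = a⁸, (a¹⁹)³ = a²⁷, (a¹⁹)⁴ = a¹⁶, (a¹⁹)⁵ = a⁵, (a¹⁹)⁶ = a²⁴, (a¹⁹)⁷ = a¹³, (a¹⁹)⁸ = a², (a¹⁹)⁹ = a²¹, (a¹⁹)¹⁰ = a¹⁰, (a¹⁹)¹¹ = a²⁹, (a¹⁹)¹² = a¹⁸, (a¹⁹)¹³ = a⁷, (a¹⁹)¹⁴ = a²⁶, (a¹⁹)¹⁵ = a¹⁵, (a¹⁹)¹⁶ = a⁴, (a¹⁹)¹⁷ = a²³, (a¹⁹)¹⁸ = a¹², (a¹⁹)¹⁹ = a, (a¹⁹)²⁰ = a²⁰, (a¹⁹)²¹ = a⁹, (a¹⁹)²² = a²⁸, (a¹⁹)²³ = a¹⁷, (a¹⁹)²⁴ = a⁶, (a¹⁹)²⁵ = a²⁵, (a¹⁹)²⁶ = a¹⁴, (a¹⁹)²⁷ = a³, (a¹⁹)²⁸ = a²², (a¹⁹)²⁹ = a¹¹, (a¹⁹)³⁰ = e.
So |⟨a¹⁹⟩| = ord(a¹⁹) = 30. With |G| = 30, by Lagrange [G : ⟨a¹⁹⟩] = 30/30 = 1.

Answer: 1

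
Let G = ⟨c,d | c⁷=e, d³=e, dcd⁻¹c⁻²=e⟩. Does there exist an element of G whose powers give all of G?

Every cyclic group is abelian. But c·d = cd while d·c = c²d, so c·d ≠ d·c and G is not abelian. Hence G is not cyclic.

Answer: No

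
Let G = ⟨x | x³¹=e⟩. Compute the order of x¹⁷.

Compute successive powers until reaching e:
  (x¹⁷)¹ = x¹⁷, (x¹⁷)² = x³, (x¹⁷)³ = x²⁰, (x¹⁷)⁴ = x⁶, (x¹⁷)⁵ = x²³, (x¹⁷)⁶ = x⁹, (x¹⁷)⁷ = x²⁶, (x¹⁷)⁸ = x¹², (x¹⁷)⁹ = x²⁹, (x¹⁷)¹⁰ = x¹⁵, (x¹⁷)¹¹ = x, (x¹⁷)¹² = x¹⁸, (x¹⁷)¹³ = x⁴, (x¹⁷)¹⁴ = x²¹, (x¹⁷)¹⁵ = x⁷, (x¹⁷)¹⁶ = x²⁴, (x¹⁷)¹⁷ = x¹⁰, (x¹⁷)¹⁸ = x²⁷, (x¹⁷)¹⁹ = x¹³, (x¹⁷)²⁰ = x³⁰, (x¹⁷)²¹ = x¹⁶, (x¹⁷)²² = x², (x¹⁷)²³ = x¹⁹, (x¹⁷)²⁴ = x⁵, (x¹⁷)²⁵ = x²², (x¹⁷)²⁶ = x⁸, (x¹⁷)²⁷ = x²⁵, (x¹⁷)²⁸ = x¹¹, (x¹⁷)²⁹ = x²⁸, (x¹⁷)³⁰ = x¹⁴, (x¹⁷)³¹ = e.
The smallest positive k with (x¹⁷)ᵏ = e is 31.

Answer: 31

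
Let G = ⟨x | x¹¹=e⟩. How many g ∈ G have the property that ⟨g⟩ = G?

G is cyclic of order 11. An element generates G iff its order is 11, and a cyclic group of order 11 has exactly φ(11) = 10 such elements.

Answer: 10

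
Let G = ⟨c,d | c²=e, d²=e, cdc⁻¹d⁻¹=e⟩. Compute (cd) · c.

Compute (cd) · c by multiplying left to right and reducing via the relations at each step:
  (cd) · c = d

Answer: d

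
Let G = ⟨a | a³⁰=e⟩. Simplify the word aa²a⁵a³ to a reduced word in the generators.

Multiply left to right, reducing at each step:
  a · a² = a³
  (a³) · a⁵ = a⁸
  (a⁸) · a³ = a¹¹

Answer: a¹¹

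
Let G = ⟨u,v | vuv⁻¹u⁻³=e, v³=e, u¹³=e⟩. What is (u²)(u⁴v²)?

Compute (u²) · (u⁴v²) by multiplying left to right and reducing via the relations at each step:
  (u²) · u⁴ = u⁶
  (u⁶) · v² = u⁶v²

Answer: u⁶v²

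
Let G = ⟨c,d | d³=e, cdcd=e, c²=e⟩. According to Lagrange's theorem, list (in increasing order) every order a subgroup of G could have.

|G| = 6 = 2 · 3. By Lagrange's theorem the order of any subgroup divides 6; the divisors of 6 are 1, 2, 3, 6.

Answer: 1, 2, 3, 6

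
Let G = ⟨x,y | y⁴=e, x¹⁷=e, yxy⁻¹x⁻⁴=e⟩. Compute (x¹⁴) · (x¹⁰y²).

Compute (x¹⁴) · (x¹⁰y²) by multiplying left to right and reducing via the relations at each step:
  (x¹⁴) · x¹⁰ = x⁷
  (x⁷) · y² = x⁷y²

Answer: x⁷y²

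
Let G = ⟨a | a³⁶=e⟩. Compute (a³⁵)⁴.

Compute successive powers of (a³⁵), reducing at each step:
  (a³⁵)²: (a³⁵) · a³⁵ = a³⁴
  (a³⁵)³: (a³⁴) · a³⁵ = a³³
  (a³⁵)⁴: (a³³) · a³⁵ = a³²

Answer: a³²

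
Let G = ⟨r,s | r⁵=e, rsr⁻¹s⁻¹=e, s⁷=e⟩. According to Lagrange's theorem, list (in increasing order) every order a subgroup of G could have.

|G| = 35 = 5 · 7. By Lagrange's theorem the order of any subgroup divides 35; the divisors of 35 are 1, 5, 7, 35.

Answer: 1, 5, 7, 35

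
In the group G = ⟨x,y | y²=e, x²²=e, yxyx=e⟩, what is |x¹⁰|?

Compute successive powers until reaching e:
  (x¹⁰)¹ = x¹⁰, (x¹⁰)² = x²⁰, (x¹⁰)³ = x⁸, (x¹⁰)⁴ = x¹⁸, (x¹⁰)⁵ = x⁶, (x¹⁰)⁶ = x¹⁶, (x¹⁰)⁷ = x⁴, (x¹⁰)⁸ = x¹⁴, (x¹⁰)⁹ = x², (x¹⁰)¹⁰ = x¹², (x¹⁰)¹¹ = e.
The smallest positive k with (x¹⁰)ᵏ = e is 11.

Answer: 11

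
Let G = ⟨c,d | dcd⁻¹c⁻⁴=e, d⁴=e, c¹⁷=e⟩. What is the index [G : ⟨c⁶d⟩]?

First find ord(c⁶d) by computing successive powers:
  (c⁶d)¹ = c⁶d, (c⁶d)² = c¹³d², (c⁶d)³ = c⁷d³, (c⁶d)⁴ = e.
So |⟨c⁶d⟩| = ord(c⁶d) = 4. With |G| = 68, by Lagrange [G : ⟨c⁶d⟩] = 68/4 = 17.

Answer: 17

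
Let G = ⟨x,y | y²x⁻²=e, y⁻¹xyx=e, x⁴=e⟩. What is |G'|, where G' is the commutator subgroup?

G' = [G, G] is generated by all commutators. The generator-pair commutators are: [x, y] = x².
The subgroup they normally generate is {e, x²}, of order 2.
Check: |G/G'| = 8/2 = 4 is the order of the abelianisation.

Answer: 2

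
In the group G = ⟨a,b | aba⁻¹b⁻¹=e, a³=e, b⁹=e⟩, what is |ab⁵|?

Compute successive powers until reaching e:
  (ab⁵)¹ = ab⁵, (ab⁵)² = a²b, (ab⁵)³ = b⁶, (ab⁵)⁴ = ab², (ab⁵)⁵ = a²b⁷, (ab⁵)⁶ = b³, (ab⁵)⁷ = ab⁸, (ab⁵)⁸ = a²b⁴, (ab⁵)⁹ = e.
The smallest positive k with (ab⁵)ᵏ = e is 9.

Answer: 9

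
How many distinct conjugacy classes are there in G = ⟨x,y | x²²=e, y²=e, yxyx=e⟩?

The conjugacy classes (representative and size) are:
  [e] (size 1), [x] (size 2), [x²] (size 2), [x¹⁹] (size 2), [x⁴] (size 2), [x⁵] (size 2), [x⁶] (size 2), [x⁷] (size 2), [x⁸] (size 2), [x¹³] (size 2), [x¹⁰] (size 2), [x¹¹] (size 1), [x⁶y] (size 11), [xy] (size 11).
Class equation: 1 + 2 + 2 + 2 + 2 + 2 + 2 + 2 + 2 + 2 + 2 + 1 + 11 + 11 = 44 = |G|. So G has 14 conjugacy classes.

Answer: 14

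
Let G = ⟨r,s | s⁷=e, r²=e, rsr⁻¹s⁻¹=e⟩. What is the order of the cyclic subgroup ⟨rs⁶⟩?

|⟨rs⁶⟩| equals the order of rs⁶. Compute successive powers until reaching e:
  (rs⁶)¹ = rs⁶, (rs⁶)² = s⁵, (rs⁶)³ = rs⁴, (rs⁶)⁴ = s³, (rs⁶)⁵ = rs², (rs⁶)⁶ = s, (rs⁶)⁷ = r, (rs⁶)⁸ = s⁶, (rs⁶)⁹ = rs⁵, (rs⁶)¹⁰ = s⁴, (rs⁶)¹¹ = rs³, (rs⁶)¹² = s², (rs⁶)¹³ = rs, (rs⁶)¹⁴ = e.
The smallest positive k with (rs⁶)ᵏ = e is 14, so |⟨rs⁶⟩| = 14.

Answer: 14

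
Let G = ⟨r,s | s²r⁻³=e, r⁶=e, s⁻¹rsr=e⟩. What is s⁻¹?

The order of s is 4 (smallest k with sᵏ = e), so s⁻¹ = s³ = s⁻¹.
Check: s · (s⁻¹) → s · s⁻¹ = e, giving e as required.

Answer: s⁻¹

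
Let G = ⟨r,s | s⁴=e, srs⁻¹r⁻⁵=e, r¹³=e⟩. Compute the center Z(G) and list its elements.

An element z ∈ Z(G) iff z commutes with every generator.
For example e is central: e·r = r = r·e; e·s = s = s·e.
Whereas r ∉ Z(G) since r·s = rs ≠ r⁵s = s·r.
Checking each of the 52 elements this way gives Z(G) = {e}, of order 1.

Answer: {e}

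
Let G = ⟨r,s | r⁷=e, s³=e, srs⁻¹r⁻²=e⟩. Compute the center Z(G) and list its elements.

An element z ∈ Z(G) iff z commutes with every generator.
For example e is central: e·r = r = r·e; e·s = s = s·e.
Whereas r ∉ Z(G) since r·s = rs ≠ r²s = s·r.
Checking each of the 21 elements this way gives Z(G) = {e}, of order 1.

Answer: {e}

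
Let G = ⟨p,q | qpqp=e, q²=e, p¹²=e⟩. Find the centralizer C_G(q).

⟨q⟩ ⊆ C_G(q) since powers of q commute with q; so |C_G(q)| ≥ |⟨q⟩| = 2.
By orbit–stabilizer, |C_G(q)| = |G| / |conj. class of q| = 24 / 6 = 4.
The 4 elements commuting with q are {e, p⁶, q, p⁶q}.

Answer: {e, p⁶, q, p⁶q}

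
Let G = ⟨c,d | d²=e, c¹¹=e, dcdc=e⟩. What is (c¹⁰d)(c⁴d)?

Compute (c¹⁰d) · (c⁴d) by multiplying left to right and reducing via the relations at each step:
  (c¹⁰d) · c⁴ = c⁶d
  (c⁶d) · d = c⁶

Answer: c⁶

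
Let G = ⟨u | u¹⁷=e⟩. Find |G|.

G is generated by a single element, so G is cyclic. The relator gives u¹⁷ = e and no smaller power is forced to be e, so the 17 powers {e, u, u², u³, u⁴, u⁵, u⁶, u⁷, u⁸, u⁹, u¹², u¹³, u¹¹, u¹⁰, u¹⁴, u¹⁵, u¹⁶} are distinct. Hence |G| = 17.

Answer: 17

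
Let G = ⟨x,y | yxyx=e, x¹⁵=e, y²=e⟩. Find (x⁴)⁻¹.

The order of (x⁴) is 15 (smallest k with (x⁴)ᵏ = e), so (x⁴)⁻¹ = (x⁴)¹⁴ = x¹¹.
Check: (x⁴) · (x¹¹) → (x⁴) · x¹¹ = e, giving e as required.

Answer: x¹¹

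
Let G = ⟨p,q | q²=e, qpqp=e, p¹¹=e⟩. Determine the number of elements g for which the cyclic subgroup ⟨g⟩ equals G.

⟨g⟩ = G would require ord(g) = |G| = 22, but the maximum element order in G is 11 < 22. So G is not cyclic and no single element generates it: the count is 0.

Answer: 0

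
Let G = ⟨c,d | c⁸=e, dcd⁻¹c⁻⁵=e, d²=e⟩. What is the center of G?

An element z ∈ Z(G) iff z commutes with every generator.
For example c² is central: (c²)·c = c³ = c·(c²); (c²)·d = c²d = d·(c²).
Whereas c ∉ Z(G) since c·d = cd ≠ c⁵d = d·c.
Checking each of the 16 elements this way gives Z(G) = {e, c², c⁴, c⁶}, of order 4.

Answer: {e, c², c⁴, c⁶}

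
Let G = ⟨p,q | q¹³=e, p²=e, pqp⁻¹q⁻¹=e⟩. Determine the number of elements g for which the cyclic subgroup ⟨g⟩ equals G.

G is cyclic of order 26. An element generates G iff its order is 26, and a cyclic group of order 26 has exactly φ(26) = 12 such elements.

Answer: 12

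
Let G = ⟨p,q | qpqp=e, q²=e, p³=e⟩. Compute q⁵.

Compute successive powers of q, reducing at each step:
  q²: q · q = e
  q³: e · q = q
  q⁴: q · q = e
  q⁵: e · q = q

Answer: q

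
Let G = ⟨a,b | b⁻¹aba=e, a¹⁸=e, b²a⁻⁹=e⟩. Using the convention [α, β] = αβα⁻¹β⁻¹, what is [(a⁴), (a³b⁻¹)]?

[(a⁴), (a³b⁻¹)] = (a⁴)·(a³b⁻¹)·(a⁴)⁻¹·(a³b⁻¹)⁻¹.
  (a⁴) · (a³b⁻¹) = a⁷b⁻¹
  (a⁷b⁻¹) · (a¹⁴) = a²b
  (a²b) · (a³b) = a⁸

Answer: a⁸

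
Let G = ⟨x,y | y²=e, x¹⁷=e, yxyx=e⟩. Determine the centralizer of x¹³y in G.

⟨x¹³y⟩ ⊆ C_G(x¹³y) since powers of x¹³y commute with x¹³y; so |C_G(x¹³y)| ≥ |⟨x¹³y⟩| = 2.
By orbit–stabilizer, |C_G(x¹³y)| = |G| / |conj. class of x¹³y| = 34 / 17 = 2.
The 2 elements commuting with x¹³y are {e, x¹³y}.

Answer: {e, x¹³y}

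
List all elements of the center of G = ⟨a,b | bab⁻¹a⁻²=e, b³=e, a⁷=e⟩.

An element z ∈ Z(G) iff z commutes with every generator.
For example e is central: e·a = a = a·e; e·b = b = b·e.
Whereas a ∉ Z(G) since a·b = ab ≠ a²b = b·a.
Checking each of the 21 elements this way gives Z(G) = {e}, of order 1.

Answer: {e}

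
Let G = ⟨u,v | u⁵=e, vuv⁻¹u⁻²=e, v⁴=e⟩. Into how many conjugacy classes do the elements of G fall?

The conjugacy classes (representative and size) are:
  [e] (size 1), [u⁴] (size 4), [u²v] (size 5), [v²] (size 5), [u³v³] (size 5).
Class equation: 1 + 4 + 5 + 5 + 5 = 20 = |G|. So G has 5 conjugacy classes.

Answer: 5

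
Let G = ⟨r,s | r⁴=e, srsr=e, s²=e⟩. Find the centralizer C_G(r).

⟨r⟩ ⊆ C_G(r) since powers of r commute with r; so |C_G(r)| ≥ |⟨r⟩| = 4.
By orbit–stabilizer, |C_G(r)| = |G| / |conj. class of r| = 8 / 2 = 4.
The 4 elements commuting with r are {e, r, r², r³}.

Answer: {e, r, r², r³}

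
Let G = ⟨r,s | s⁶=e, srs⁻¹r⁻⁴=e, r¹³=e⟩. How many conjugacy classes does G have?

The conjugacy classes (representative and size) are:
  [e] (size 1), [r⁴] (size 6), [r¹¹] (size 6), [r⁷s] (size 13), [r⁸s²] (size 13), [r¹²s³] (size 13), [r⁵s⁴] (size 13), [r¹¹s⁵] (size 13).
Class equation: 1 + 6 + 6 + 13 + 13 + 13 + 13 + 13 = 78 = |G|. So G has 8 conjugacy classes.

Answer: 8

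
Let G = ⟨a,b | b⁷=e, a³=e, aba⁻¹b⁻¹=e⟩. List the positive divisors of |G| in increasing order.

|G| = 21 = 3 · 7. By Lagrange's theorem the order of any subgroup divides 21; the divisors of 21 are 1, 3, 7, 21.

Answer: 1, 3, 7, 21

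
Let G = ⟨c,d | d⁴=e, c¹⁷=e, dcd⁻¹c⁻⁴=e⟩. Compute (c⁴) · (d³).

Compute (c⁴) · (d³) by multiplying left to right and reducing via the relations at each step:
  (c⁴) · d³ = c⁴d³

Answer: c⁴d³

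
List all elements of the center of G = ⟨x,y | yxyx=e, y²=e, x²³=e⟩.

An element z ∈ Z(G) iff z commutes with every generator.
For example e is central: e·x = x = x·e; e·y = y = y·e.
Whereas x ∉ Z(G) since x·y = xy ≠ x²²y = y·x.
Checking each of the 46 elements this way gives Z(G) = {e}, of order 1.

Answer: {e}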